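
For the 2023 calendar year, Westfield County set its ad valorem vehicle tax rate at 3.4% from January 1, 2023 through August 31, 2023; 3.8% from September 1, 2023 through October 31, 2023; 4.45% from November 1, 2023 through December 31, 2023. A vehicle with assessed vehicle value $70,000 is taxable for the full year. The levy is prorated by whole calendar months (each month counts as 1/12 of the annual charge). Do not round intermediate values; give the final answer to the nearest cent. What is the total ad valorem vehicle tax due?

January 1 – August 31, 2023: 8 months at 3.4% → $70,000 × 3.4% × 8/12 = $1,586.6667
September 1 – October 31, 2023: 2 months at 3.8% → $70,000 × 3.8% × 2/12 = $443.3333
November 1 – December 31, 2023: 2 months at 4.45% → $70,000 × 4.45% × 2/12 = $519.1667
Total = $2,549.1667

$2,549.17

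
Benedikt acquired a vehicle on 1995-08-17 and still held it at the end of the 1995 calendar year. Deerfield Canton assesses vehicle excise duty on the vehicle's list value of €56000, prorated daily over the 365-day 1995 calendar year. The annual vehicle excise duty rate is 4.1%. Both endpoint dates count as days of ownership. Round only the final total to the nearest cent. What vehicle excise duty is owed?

Days held (1995-08-17 to 1995-12-31): 137 out of 365
Tax = €56000 × 4.1% × 137/365 = €861.7863

€861.79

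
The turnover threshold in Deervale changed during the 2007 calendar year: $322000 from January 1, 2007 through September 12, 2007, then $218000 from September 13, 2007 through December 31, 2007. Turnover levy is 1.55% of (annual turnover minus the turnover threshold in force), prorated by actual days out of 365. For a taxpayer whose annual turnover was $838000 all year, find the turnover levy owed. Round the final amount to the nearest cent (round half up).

$8483.81

January 1 – September 12, 2007: 255 days, exemption $322000 → ($838000 − $322000) × 1.55% × 255/365 = $5587.6438
September 13 – December 31, 2007: 110 days, exemption $218000 → ($838000 − $218000) × 1.55% × 110/365 = $2896.1644
Total = $8483.8082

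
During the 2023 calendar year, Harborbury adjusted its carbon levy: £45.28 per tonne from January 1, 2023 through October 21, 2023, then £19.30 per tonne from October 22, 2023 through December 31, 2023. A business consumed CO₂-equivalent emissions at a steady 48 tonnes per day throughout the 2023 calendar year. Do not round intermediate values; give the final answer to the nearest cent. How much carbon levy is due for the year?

January 1 – October 21, 2023: 294 days × 48 tonnes/day = 14,112 tonnes at £45.28/tonne → £638991.36
October 22 – December 31, 2023: 71 days × 48 tonnes/day = 3,408 tonnes at £19.30/tonne → £65774.40

£704765.76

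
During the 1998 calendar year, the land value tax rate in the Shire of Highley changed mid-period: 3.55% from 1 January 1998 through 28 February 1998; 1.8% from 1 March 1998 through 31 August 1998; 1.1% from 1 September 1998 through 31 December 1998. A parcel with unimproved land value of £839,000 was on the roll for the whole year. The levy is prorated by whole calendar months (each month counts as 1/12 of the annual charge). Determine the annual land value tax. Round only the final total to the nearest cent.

1 January – 28 February 1998: 2 months at 3.55% → £839,000 × 3.55% × 2/12 = £4,964.0833
1 March – 31 August 1998: 6 months at 1.8% → £839,000 × 1.8% × 6/12 = £7,551.0000
1 September – 31 December 1998: 4 months at 1.1% → £839,000 × 1.1% × 4/12 = £3,076.3333
Total = £15,591.4167

£15,591.42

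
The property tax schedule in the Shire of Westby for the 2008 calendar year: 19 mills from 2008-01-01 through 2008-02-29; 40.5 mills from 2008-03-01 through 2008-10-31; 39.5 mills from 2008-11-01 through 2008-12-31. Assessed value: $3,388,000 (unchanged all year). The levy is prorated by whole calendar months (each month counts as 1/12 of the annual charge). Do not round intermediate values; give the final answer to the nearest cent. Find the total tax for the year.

$124,509.00

2008-01-01 to 2008-02-29: 2 months at 19 mills → $3,388,000 × 1.9% × 2/12 = $10,728.6667
2008-03-01 to 2008-10-31: 8 months at 40.5 mills → $3,388,000 × 4.05% × 8/12 = $91,476.0000
2008-11-01 to 2008-12-31: 2 months at 39.5 mills → $3,388,000 × 3.95% × 2/12 = $22,304.3333
Total = $124,509.0000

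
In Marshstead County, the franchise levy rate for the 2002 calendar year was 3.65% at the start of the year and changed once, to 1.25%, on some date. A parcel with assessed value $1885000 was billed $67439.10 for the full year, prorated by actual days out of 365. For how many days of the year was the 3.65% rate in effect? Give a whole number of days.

Let d = days at the first rate; then 365 − d days at the second rate.
$1885000 × [3.65%·d + 1.25%·(365−d)] / 365 = $67439.10
Solving gives d = 354, so the new rate took effect on 21 Dec 2002.

354 days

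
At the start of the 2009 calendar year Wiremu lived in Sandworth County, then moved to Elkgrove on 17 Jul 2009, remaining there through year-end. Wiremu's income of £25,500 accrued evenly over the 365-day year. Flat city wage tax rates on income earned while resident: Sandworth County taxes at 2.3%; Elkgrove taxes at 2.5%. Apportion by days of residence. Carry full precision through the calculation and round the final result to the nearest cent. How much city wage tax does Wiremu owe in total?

£609.97

Sandworth County, 1 Jan – 16 Jul 2009: 197 days → £25,500 × 2.3% × 197/365 = £316.5493
Elkgrove, 17 Jul – 31 Dec 2009: 168 days → £25,500 × 2.5% × 168/365 = £293.4247
Total = £609.9740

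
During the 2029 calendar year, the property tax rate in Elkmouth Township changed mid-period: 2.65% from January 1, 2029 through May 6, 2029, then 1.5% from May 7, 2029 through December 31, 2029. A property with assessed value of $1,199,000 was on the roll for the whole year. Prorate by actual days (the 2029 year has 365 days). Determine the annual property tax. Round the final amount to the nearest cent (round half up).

$22,744.87

January 1 – May 6, 2029: 126 days at 2.65% → $1,199,000 × 2.65% × 126/365 = $10,968.3863
May 7 – December 31, 2029: 239 days at 1.5% → $1,199,000 × 1.5% × 239/365 = $11,776.4795
Total = $22,744.8658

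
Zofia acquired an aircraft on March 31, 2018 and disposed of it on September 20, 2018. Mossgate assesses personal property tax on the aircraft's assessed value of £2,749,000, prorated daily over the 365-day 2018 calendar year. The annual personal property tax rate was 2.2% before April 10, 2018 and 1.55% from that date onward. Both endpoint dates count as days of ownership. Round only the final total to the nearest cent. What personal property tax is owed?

March 31 – April 9, 2018: 10 days at 2.2% → £2,749,000 × 2.2% × 10/365 = £1,656.9315
April 10 – September 20, 2018: 164 days at 1.55% → £2,749,000 × 1.55% × 164/365 = £19,145.0904
Total = £20,802.0219

£20,802.02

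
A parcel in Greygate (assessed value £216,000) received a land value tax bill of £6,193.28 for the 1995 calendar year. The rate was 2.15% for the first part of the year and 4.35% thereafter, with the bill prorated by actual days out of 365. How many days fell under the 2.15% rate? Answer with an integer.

Let d = days at the first rate; then 365 − d days at the second rate.
£216,000 × [2.15%·d + 4.35%·(365−d)] / 365 = £6,193.28
Solving gives d = 246, so the new rate took effect on 4 Sep 1995.

246 days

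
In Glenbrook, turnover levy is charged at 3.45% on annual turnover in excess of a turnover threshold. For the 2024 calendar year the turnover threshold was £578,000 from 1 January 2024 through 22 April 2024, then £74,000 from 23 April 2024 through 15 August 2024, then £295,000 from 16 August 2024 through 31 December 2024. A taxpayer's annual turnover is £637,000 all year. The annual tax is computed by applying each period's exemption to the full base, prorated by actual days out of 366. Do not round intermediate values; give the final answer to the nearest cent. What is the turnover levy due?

£11,180.26

1 January – 22 April 2024: 113 days, exemption £578,000 → (£637,000 − £578,000) × 3.45% × 113/366 = £628.4467
23 April – 15 August 2024: 115 days, exemption £74,000 → (£637,000 − £74,000) × 3.45% × 115/366 = £6,103.0123
16 August – 31 December 2024: 138 days, exemption £295,000 → (£637,000 − £295,000) × 3.45% × 138/366 = £4,448.8033
Total = £11,180.2623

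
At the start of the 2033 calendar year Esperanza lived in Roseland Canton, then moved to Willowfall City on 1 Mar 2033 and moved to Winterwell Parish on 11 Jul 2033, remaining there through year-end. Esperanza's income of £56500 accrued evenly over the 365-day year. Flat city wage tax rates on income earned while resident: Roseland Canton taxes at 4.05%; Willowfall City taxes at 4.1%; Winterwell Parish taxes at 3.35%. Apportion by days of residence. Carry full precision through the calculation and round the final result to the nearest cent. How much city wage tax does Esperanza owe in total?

£2109.93

Roseland Canton, 1 Jan – 28 Feb 2033: 59 days → £56500 × 4.05% × 59/365 = £369.8815
Willowfall City, 1 Mar – 10 Jul 2033: 132 days → £56500 × 4.1% × 132/365 = £837.7479
Winterwell Parish, 11 Jul – 31 Dec 2033: 174 days → £56500 × 3.35% × 174/365 = £902.2973
Total = £2109.9267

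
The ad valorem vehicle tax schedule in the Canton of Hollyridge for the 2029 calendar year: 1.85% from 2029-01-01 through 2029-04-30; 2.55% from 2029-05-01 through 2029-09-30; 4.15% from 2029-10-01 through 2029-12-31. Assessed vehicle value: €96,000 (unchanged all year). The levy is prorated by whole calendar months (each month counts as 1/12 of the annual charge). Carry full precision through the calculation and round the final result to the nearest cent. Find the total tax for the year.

€2,608.00

2029-01-01 to 2029-04-30: 4 months at 1.85% → €96,000 × 1.85% × 4/12 = €592.0000
2029-05-01 to 2029-09-30: 5 months at 2.55% → €96,000 × 2.55% × 5/12 = €1,020.0000
2029-10-01 to 2029-12-31: 3 months at 4.15% → €96,000 × 4.15% × 3/12 = €996.0000
Total = €2,608.0000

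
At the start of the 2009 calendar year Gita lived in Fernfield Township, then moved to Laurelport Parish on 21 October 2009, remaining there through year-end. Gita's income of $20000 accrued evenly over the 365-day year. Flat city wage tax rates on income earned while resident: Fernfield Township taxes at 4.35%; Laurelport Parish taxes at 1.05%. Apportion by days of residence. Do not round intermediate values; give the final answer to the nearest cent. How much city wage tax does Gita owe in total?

Fernfield Township, 1 January – 20 October 2009: 293 days → $20000 × 4.35% × 293/365 = $698.3836
Laurelport Parish, 21 October – 31 December 2009: 72 days → $20000 × 1.05% × 72/365 = $41.4247
Total = $739.8082

$739.81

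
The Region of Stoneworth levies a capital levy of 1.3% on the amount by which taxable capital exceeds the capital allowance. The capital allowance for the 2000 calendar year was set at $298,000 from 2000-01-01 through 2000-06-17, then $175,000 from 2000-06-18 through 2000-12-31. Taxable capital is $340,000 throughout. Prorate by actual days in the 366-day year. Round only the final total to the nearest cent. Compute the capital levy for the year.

$1,406.66

2000-01-01 to 2000-06-17: 169 days, exemption $298,000 → ($340,000 − $298,000) × 1.3% × 169/366 = $252.1148
2000-06-18 to 2000-12-31: 197 days, exemption $175,000 → ($340,000 − $175,000) × 1.3% × 197/366 = $1,154.5492
Total = $1,406.6639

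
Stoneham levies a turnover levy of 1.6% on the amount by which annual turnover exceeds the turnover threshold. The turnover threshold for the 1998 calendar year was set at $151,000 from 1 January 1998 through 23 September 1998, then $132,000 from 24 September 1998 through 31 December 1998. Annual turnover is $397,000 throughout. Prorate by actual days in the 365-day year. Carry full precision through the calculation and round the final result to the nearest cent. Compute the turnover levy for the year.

1 January – 23 September 1998: 266 days, exemption $151,000 → ($397,000 − $151,000) × 1.6% × 266/365 = $2,868.4274
24 September – 31 December 1998: 99 days, exemption $132,000 → ($397,000 − $132,000) × 1.6% × 99/365 = $1,150.0274
Total = $4,018.4548

$4,018.45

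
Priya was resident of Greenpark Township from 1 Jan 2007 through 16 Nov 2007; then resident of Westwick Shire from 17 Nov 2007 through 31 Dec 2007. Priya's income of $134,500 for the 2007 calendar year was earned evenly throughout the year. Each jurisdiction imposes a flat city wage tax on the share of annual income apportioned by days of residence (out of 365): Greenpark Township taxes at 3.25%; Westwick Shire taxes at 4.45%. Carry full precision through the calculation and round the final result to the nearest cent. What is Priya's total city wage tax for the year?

Greenpark Township, 1 Jan – 16 Nov 2007: 320 days → $134,500 × 3.25% × 320/365 = $3,832.3288
Westwick Shire, 17 Nov – 31 Dec 2007: 45 days → $134,500 × 4.45% × 45/365 = $737.9075
Total = $4,570.2363

$4,570.24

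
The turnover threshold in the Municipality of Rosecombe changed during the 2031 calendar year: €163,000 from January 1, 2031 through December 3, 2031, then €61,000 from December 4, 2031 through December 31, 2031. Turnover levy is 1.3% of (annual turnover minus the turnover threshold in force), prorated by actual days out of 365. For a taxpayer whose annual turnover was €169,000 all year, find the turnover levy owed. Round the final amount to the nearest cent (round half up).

January 1 – December 3, 2031: 337 days, exemption €163,000 → (€169,000 − €163,000) × 1.3% × 337/365 = €72.0164
December 4 – December 31, 2031: 28 days, exemption €61,000 → (€169,000 − €61,000) × 1.3% × 28/365 = €107.7041
Total = €179.7205

€179.72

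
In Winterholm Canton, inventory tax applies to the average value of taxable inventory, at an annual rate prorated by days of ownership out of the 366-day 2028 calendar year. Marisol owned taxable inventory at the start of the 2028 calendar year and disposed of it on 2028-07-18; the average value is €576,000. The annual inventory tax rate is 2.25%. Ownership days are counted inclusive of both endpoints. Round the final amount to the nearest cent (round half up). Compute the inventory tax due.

€7,081.97

Days held (2028-01-01 to 2028-07-18): 200 out of 366
Tax = €576,000 × 2.25% × 200/366 = €7,081.9672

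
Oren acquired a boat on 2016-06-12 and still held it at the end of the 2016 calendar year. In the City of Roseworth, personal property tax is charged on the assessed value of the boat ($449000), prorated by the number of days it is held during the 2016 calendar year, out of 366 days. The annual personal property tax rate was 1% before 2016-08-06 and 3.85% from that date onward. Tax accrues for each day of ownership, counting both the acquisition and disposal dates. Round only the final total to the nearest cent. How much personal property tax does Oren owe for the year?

2016-06-12 to 2016-08-05: 55 days at 1% → $449000 × 1% × 55/366 = $674.7268
2016-08-06 to 2016-12-31: 148 days at 3.85% → $449000 × 3.85% × 148/366 = $6990.1694
Total = $7664.8962

$7664.90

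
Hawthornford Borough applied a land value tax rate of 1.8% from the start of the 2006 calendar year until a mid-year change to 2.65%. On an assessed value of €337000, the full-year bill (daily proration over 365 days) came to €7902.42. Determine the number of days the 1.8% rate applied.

Let d = days at the first rate; then 365 − d days at the second rate.
€337000 × [1.8%·d + 2.65%·(365−d)] / 365 = €7902.42
Solving gives d = 131, so the new rate took effect on May 12, 2006.

131 days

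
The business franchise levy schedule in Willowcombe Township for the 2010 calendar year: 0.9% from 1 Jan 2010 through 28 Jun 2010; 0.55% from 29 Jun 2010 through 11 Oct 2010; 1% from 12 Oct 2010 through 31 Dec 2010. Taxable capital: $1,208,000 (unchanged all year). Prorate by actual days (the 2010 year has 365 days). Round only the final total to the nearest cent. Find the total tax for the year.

1 Jan – 28 Jun 2010: 179 days at 0.9% → $1,208,000 × 0.9% × 179/365 = $5,331.7479
29 Jun – 11 Oct 2010: 105 days at 0.55% → $1,208,000 × 0.55% × 105/365 = $1,911.2877
12 Oct – 31 Dec 2010: 81 days at 1% → $1,208,000 × 1% × 81/365 = $2,680.7671
Total = $9,923.8027

$9,923.80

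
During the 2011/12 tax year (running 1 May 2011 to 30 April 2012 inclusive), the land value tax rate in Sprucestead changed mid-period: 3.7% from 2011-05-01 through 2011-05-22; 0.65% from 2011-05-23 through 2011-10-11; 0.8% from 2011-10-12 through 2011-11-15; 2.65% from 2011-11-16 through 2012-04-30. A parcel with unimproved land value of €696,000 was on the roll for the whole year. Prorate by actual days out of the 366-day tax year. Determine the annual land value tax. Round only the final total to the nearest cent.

€12,251.31

2011-05-01 to 2011-05-22: 22 days at 3.7% → €696,000 × 3.7% × 22/366 = €1,547.9344
2011-05-23 to 2011-10-11: 142 days at 0.65% → €696,000 × 0.65% × 142/366 = €1,755.2131
2011-10-12 to 2011-11-15: 35 days at 0.8% → €696,000 × 0.8% × 35/366 = €532.4590
2011-11-16 to 2012-04-30: 167 days at 2.65% → €696,000 × 2.65% × 167/366 = €8,415.7049
Total = €12,251.3115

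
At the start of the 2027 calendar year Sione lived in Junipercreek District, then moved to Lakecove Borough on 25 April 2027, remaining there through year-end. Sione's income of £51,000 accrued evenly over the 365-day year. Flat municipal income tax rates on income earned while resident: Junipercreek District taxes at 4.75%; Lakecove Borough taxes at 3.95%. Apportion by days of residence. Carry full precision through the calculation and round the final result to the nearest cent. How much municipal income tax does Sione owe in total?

Junipercreek District, 1 January – 24 April 2027: 114 days → £51,000 × 4.75% × 114/365 = £756.6164
Lakecove Borough, 25 April – 31 December 2027: 251 days → £51,000 × 3.95% × 251/365 = £1,385.3137
Total = £2,141.9301

£2,141.93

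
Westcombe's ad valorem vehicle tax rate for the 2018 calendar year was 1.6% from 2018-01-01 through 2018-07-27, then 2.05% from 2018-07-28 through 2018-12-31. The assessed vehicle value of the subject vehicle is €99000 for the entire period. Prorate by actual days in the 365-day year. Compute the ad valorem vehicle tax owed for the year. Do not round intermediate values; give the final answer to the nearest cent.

€1775.63

2018-01-01 to 2018-07-27: 208 days at 1.6% → €99000 × 1.6% × 208/365 = €902.6630
2018-07-28 to 2018-12-31: 157 days at 2.05% → €99000 × 2.05% × 157/365 = €872.9630
Total = €1775.6260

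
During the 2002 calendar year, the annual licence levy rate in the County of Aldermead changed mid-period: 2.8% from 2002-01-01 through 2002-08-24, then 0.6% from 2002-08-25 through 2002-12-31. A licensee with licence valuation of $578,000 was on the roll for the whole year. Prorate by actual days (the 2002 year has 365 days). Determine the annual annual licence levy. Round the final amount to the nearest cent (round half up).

$11,689.85

2002-01-01 to 2002-08-24: 236 days at 2.8% → $578,000 × 2.8% × 236/365 = $10,464.1753
2002-08-25 to 2002-12-31: 129 days at 0.6% → $578,000 × 0.6% × 129/365 = $1,225.6767
Total = $11,689.8521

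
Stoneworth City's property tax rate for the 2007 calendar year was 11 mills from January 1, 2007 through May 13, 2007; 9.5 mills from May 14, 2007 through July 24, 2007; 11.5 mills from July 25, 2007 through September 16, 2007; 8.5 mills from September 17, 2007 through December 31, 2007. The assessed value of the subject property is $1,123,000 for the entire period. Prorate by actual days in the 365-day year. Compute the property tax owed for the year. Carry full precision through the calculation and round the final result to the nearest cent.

$11,288.46

January 1 – May 13, 2007: 133 days at 11 mills → $1,123,000 × 1.1% × 133/365 = $4,501.2301
May 14 – July 24, 2007: 72 days at 9.5 mills → $1,123,000 × 0.95% × 72/365 = $2,104.4712
July 25 – September 16, 2007: 54 days at 11.5 mills → $1,123,000 × 1.15% × 54/365 = $1,910.6384
September 17 – December 31, 2007: 106 days at 8.5 mills → $1,123,000 × 0.85% × 106/365 = $2,772.1178
Total = $11,288.4575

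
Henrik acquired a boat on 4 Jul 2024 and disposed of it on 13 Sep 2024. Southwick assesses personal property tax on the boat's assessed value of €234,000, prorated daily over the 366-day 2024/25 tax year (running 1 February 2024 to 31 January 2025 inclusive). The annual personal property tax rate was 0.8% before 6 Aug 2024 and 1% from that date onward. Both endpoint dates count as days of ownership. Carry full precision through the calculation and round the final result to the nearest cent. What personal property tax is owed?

€418.13

4 Jul – 5 Aug 2024: 33 days at 0.8% → €234,000 × 0.8% × 33/366 = €168.7869
6 Aug – 13 Sep 2024: 39 days at 1% → €234,000 × 1% × 39/366 = €249.3443
Total = €418.1311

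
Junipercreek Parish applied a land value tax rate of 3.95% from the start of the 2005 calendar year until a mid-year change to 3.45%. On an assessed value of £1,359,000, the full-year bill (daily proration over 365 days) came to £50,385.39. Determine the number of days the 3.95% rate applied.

188 days

Let d = days at the first rate; then 365 − d days at the second rate.
£1,359,000 × [3.95%·d + 3.45%·(365−d)] / 365 = £50,385.39
Solving gives d = 188, so the new rate took effect on 8 Jul 2005.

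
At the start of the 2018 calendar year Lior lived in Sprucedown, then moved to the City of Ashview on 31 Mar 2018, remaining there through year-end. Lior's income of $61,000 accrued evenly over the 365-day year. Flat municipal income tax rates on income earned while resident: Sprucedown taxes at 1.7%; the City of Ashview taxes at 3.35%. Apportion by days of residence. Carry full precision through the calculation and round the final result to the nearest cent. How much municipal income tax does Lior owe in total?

Sprucedown, 1 Jan – 30 Mar 2018: 89 days → $61,000 × 1.7% × 89/365 = $252.8575
The City of Ashview, 31 Mar – 31 Dec 2018: 276 days → $61,000 × 3.35% × 276/365 = $1,545.2219
Total = $1,798.0795

$1,798.08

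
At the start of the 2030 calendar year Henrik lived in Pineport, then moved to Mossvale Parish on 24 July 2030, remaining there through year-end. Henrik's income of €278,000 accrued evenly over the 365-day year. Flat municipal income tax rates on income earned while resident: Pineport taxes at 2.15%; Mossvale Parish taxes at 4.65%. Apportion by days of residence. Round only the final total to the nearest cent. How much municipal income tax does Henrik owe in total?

Pineport, 1 January – 23 July 2030: 204 days → €278,000 × 2.15% × 204/365 = €3,340.5699
Mossvale Parish, 24 July – 31 December 2030: 161 days → €278,000 × 4.65% × 161/365 = €5,702.0466
Total = €9,042.6164

€9,042.62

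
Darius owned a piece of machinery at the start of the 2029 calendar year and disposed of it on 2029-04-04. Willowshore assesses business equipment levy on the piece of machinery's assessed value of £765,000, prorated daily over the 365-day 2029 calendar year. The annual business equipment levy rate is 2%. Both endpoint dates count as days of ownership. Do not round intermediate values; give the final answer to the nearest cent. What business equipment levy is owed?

£3,940.27

Days held (2029-01-01 to 2029-04-04): 94 out of 365
Tax = £765,000 × 2% × 94/365 = £3,940.2740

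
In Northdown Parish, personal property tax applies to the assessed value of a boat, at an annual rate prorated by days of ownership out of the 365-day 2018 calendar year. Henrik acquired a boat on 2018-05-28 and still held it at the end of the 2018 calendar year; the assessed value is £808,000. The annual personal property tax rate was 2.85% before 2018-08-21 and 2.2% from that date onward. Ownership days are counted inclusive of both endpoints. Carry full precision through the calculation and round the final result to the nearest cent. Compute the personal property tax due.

£11,839.97

2018-05-28 to 2018-08-20: 85 days at 2.85% → £808,000 × 2.85% × 85/365 = £5,362.6849
2018-08-21 to 2018-12-31: 133 days at 2.2% → £808,000 × 2.2% × 133/365 = £6,477.2822
Total = £11,839.9671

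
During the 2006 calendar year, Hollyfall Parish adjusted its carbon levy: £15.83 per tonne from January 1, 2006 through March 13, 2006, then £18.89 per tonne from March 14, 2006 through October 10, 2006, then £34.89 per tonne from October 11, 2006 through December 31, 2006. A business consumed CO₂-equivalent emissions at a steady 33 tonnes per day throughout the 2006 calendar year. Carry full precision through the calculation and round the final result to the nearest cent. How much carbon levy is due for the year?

January 1 – March 13, 2006: 72 days × 33 tonnes/day = 2,376 tonnes at £15.83/tonne → £37,612.08
March 14 – October 10, 2006: 211 days × 33 tonnes/day = 6,963 tonnes at £18.89/tonne → £131,531.07
October 11 – December 31, 2006: 82 days × 33 tonnes/day = 2,706 tonnes at £34.89/tonne → £94,412.34

£263,555.49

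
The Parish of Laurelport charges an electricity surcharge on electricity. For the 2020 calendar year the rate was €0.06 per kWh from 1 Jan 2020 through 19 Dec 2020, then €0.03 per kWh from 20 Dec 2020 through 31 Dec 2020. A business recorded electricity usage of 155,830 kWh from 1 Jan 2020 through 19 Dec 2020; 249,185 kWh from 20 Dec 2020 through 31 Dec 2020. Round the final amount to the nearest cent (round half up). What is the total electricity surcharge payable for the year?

€16,825.35

1 Jan – 19 Dec 2020: 155,830 kWh at €0.06/kWh → €9,349.80
20 Dec – 31 Dec 2020: 249,185 kWh at €0.03/kWh → €7,475.55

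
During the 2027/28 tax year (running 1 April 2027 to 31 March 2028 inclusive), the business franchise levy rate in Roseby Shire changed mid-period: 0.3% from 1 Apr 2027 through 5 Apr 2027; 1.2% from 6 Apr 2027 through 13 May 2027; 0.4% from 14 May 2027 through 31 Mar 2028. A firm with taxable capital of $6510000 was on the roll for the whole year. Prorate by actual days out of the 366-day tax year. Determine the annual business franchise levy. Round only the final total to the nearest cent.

$31358.28

1 Apr – 5 Apr 2027: 5 days at 0.3% → $6510000 × 0.3% × 5/366 = $266.8033
6 Apr – 13 May 2027: 38 days at 1.2% → $6510000 × 1.2% × 38/366 = $8110.8197
14 May 2027 – 31 Mar 2028: 323 days at 0.4% → $6510000 × 0.4% × 323/366 = $22980.6557
Total = $31358.2787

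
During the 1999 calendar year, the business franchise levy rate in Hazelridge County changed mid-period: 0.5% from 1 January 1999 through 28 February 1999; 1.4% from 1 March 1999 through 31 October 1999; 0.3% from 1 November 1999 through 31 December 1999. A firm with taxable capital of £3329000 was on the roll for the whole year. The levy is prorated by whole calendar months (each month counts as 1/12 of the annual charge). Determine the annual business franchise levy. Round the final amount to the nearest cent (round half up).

1 January – 28 February 1999: 2 months at 0.5% → £3329000 × 0.5% × 2/12 = £2774.1667
1 March – 31 October 1999: 8 months at 1.4% → £3329000 × 1.4% × 8/12 = £31070.6667
1 November – 31 December 1999: 2 months at 0.3% → £3329000 × 0.3% × 2/12 = £1664.5000
Total = £35509.3333

£35509.33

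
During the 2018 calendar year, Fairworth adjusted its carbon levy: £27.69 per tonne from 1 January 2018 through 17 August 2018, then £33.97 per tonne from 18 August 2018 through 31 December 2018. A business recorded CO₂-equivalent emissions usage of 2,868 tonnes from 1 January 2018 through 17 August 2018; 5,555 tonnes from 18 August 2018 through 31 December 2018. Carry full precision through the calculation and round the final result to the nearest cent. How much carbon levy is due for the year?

1 January – 17 August 2018: 2,868 tonnes at £27.69/tonne → £79,414.92
18 August – 31 December 2018: 5,555 tonnes at £33.97/tonne → £188,703.35

£268,118.27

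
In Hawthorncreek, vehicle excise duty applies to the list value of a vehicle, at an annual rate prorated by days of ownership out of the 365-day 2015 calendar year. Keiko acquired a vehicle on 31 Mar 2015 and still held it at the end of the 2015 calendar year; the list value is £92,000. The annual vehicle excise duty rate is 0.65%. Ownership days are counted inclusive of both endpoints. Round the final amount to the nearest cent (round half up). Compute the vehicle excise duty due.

Days held (31 Mar – 31 Dec 2015): 276 out of 365
Tax = £92,000 × 0.65% × 276/365 = £452.1863

£452.19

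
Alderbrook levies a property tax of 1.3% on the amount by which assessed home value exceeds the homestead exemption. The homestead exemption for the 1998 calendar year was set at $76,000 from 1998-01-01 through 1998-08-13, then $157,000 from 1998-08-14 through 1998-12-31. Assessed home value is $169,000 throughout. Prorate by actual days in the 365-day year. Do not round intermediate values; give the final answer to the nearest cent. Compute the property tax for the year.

1998-01-01 to 1998-08-13: 225 days, exemption $76,000 → ($169,000 − $76,000) × 1.3% × 225/365 = $745.2740
1998-08-14 to 1998-12-31: 140 days, exemption $157,000 → ($169,000 − $157,000) × 1.3% × 140/365 = $59.8356
Total = $805.1096

$805.11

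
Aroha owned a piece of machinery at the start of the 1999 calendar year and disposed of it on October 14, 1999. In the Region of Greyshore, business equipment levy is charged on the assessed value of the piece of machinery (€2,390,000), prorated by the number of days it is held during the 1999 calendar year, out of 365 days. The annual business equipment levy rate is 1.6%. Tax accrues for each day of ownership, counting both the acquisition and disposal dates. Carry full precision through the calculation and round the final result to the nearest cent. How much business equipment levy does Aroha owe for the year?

Days held (January 1 – October 14, 1999): 287 out of 365
Tax = €2,390,000 × 1.6% × 287/365 = €30,068.1644

€30,068.16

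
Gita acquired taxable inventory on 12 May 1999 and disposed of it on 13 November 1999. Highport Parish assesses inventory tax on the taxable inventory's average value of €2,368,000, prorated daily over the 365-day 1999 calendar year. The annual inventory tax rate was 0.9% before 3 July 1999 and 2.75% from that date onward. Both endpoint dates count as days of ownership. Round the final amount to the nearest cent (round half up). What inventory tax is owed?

12 May – 2 July 1999: 52 days at 0.9% → €2,368,000 × 0.9% × 52/365 = €3,036.2301
3 July – 13 November 1999: 134 days at 2.75% → €2,368,000 × 2.75% × 134/365 = €23,907.0685
Total = €26,943.2986

€26,943.30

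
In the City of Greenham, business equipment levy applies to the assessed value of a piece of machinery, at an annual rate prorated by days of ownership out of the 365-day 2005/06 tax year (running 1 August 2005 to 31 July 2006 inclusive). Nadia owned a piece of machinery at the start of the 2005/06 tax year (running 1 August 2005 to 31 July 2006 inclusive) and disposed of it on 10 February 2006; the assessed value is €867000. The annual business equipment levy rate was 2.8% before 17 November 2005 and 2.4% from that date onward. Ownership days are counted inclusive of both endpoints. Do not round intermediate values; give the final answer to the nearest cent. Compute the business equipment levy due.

€12085.74

1 August – 16 November 2005: 108 days at 2.8% → €867000 × 2.8% × 108/365 = €7183.0356
17 November 2005 – 10 February 2006: 86 days at 2.4% → €867000 × 2.4% × 86/365 = €4902.7068
Total = €12085.7425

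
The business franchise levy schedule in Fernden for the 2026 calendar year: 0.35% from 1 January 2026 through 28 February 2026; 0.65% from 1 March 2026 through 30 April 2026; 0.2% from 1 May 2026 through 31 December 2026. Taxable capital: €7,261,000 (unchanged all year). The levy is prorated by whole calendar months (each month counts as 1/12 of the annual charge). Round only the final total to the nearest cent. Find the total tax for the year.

1 January – 28 February 2026: 2 months at 0.35% → €7,261,000 × 0.35% × 2/12 = €4,235.5833
1 March – 30 April 2026: 2 months at 0.65% → €7,261,000 × 0.65% × 2/12 = €7,866.0833
1 May – 31 December 2026: 8 months at 0.2% → €7,261,000 × 0.2% × 8/12 = €9,681.3333
Total = €21,783.0000

€21,783.00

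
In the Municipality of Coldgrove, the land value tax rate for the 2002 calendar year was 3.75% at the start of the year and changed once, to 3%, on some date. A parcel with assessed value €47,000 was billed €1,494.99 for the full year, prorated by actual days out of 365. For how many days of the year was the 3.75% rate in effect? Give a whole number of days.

Let d = days at the first rate; then 365 − d days at the second rate.
€47,000 × [3.75%·d + 3%·(365−d)] / 365 = €1,494.99
Solving gives d = 88, so the new rate took effect on 30 Mar 2002.

88 days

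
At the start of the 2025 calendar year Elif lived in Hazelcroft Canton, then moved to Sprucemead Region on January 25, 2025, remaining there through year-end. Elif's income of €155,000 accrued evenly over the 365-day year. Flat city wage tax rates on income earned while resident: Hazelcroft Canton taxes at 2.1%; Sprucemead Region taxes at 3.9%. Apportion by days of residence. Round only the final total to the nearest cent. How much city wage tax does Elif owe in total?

€5,861.55

Hazelcroft Canton, January 1 – January 24, 2025: 24 days → €155,000 × 2.1% × 24/365 = €214.0274
Sprucemead Region, January 25 – December 31, 2025: 341 days → €155,000 × 3.9% × 341/365 = €5,647.5205
Total = €5,861.5479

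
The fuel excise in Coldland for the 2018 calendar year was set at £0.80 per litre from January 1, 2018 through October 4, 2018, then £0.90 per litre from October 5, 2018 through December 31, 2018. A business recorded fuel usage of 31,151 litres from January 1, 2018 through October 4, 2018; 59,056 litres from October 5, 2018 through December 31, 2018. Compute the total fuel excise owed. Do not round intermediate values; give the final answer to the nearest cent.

£78071.20

January 1 – October 4, 2018: 31,151 litres at £0.80/litre → £24920.80
October 5 – December 31, 2018: 59,056 litres at £0.90/litre → £53150.40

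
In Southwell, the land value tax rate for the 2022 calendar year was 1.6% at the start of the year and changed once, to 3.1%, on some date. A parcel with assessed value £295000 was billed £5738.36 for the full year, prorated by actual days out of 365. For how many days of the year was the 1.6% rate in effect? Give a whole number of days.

Let d = days at the first rate; then 365 − d days at the second rate.
£295000 × [1.6%·d + 3.1%·(365−d)] / 365 = £5738.36
Solving gives d = 281, so the new rate took effect on 9 October 2022.

281 days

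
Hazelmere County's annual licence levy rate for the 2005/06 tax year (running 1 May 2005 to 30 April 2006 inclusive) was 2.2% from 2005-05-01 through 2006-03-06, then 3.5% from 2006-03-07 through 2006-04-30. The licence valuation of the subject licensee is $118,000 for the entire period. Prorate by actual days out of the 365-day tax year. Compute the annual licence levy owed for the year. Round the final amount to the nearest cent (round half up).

$2,827.15

2005-05-01 to 2006-03-06: 310 days at 2.2% → $118,000 × 2.2% × 310/365 = $2,204.8219
2006-03-07 to 2006-04-30: 55 days at 3.5% → $118,000 × 3.5% × 55/365 = $622.3288
Total = $2,827.1507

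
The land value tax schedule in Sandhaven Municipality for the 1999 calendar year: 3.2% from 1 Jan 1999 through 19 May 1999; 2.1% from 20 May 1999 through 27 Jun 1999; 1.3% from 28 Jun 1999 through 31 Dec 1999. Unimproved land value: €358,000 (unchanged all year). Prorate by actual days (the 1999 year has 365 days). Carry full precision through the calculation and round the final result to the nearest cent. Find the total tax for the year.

1 Jan – 19 May 1999: 139 days at 3.2% → €358,000 × 3.2% × 139/365 = €4,362.6959
20 May – 27 Jun 1999: 39 days at 2.1% → €358,000 × 2.1% × 39/365 = €803.2932
28 Jun – 31 Dec 1999: 187 days at 1.3% → €358,000 × 1.3% × 187/365 = €2,384.3781
Total = €7,550.3671

€7,550.37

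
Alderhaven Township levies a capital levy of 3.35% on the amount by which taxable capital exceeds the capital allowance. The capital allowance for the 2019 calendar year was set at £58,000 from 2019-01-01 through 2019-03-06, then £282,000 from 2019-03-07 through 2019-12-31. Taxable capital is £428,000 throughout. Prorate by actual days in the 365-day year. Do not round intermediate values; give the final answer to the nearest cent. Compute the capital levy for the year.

2019-01-01 to 2019-03-06: 65 days, exemption £58,000 → (£428,000 − £58,000) × 3.35% × 65/365 = £2,207.3288
2019-03-07 to 2019-12-31: 300 days, exemption £282,000 → (£428,000 − £282,000) × 3.35% × 300/365 = £4,020.0000
Total = £6,227.3288

£6,227.33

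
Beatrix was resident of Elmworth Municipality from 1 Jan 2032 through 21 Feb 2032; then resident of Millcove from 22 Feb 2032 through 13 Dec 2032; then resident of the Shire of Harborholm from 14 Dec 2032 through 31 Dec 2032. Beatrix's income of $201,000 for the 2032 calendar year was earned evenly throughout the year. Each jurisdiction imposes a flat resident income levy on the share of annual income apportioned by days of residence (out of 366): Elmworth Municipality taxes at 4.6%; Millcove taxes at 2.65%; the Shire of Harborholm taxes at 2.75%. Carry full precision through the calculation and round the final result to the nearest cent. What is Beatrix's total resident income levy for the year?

$5,893.25

Elmworth Municipality, 1 Jan – 21 Feb 2032: 52 days → $201,000 × 4.6% × 52/366 = $1,313.6393
Millcove, 22 Feb – 13 Dec 2032: 296 days → $201,000 × 2.65% × 296/366 = $4,307.7705
The Shire of Harborholm, 14 Dec – 31 Dec 2032: 18 days → $201,000 × 2.75% × 18/366 = $271.8443
Total = $5,893.2541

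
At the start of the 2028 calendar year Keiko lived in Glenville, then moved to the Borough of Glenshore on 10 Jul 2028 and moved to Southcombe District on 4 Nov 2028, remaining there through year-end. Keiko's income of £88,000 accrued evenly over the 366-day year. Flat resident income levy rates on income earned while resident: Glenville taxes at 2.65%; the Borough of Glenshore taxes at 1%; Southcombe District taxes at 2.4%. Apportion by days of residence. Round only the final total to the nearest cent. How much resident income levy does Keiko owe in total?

£1,832.97

Glenville, 1 Jan – 9 Jul 2028: 191 days → £88,000 × 2.65% × 191/366 = £1,216.9727
The Borough of Glenshore, 10 Jul – 3 Nov 2028: 117 days → £88,000 × 1% × 117/366 = £281.3115
Southcombe District, 4 Nov – 31 Dec 2028: 58 days → £88,000 × 2.4% × 58/366 = £334.6885
Total = £1,832.9727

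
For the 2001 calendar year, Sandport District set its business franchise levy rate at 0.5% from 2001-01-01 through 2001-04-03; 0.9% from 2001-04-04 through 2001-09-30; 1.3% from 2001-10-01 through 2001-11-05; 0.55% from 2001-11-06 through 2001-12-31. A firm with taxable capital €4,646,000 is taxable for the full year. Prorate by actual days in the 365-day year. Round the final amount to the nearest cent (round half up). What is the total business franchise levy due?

2001-01-01 to 2001-04-03: 93 days at 0.5% → €4,646,000 × 0.5% × 93/365 = €5,918.8767
2001-04-04 to 2001-09-30: 180 days at 0.9% → €4,646,000 × 0.9% × 180/365 = €20,620.6027
2001-10-01 to 2001-11-05: 36 days at 1.3% → €4,646,000 × 1.3% × 36/365 = €5,957.0630
2001-11-06 to 2001-12-31: 56 days at 0.55% → €4,646,000 × 0.55% × 56/365 = €3,920.4603
Total = €36,417.0027

€36,417.00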